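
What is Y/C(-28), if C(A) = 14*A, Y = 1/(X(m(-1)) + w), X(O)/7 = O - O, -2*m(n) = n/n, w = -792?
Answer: 1/310464 ≈ 3.2210e-6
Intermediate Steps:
m(n) = -½ (m(n) = -n/(2*n) = -½*1 = -½)
X(O) = 0 (X(O) = 7*(O - O) = 7*0 = 0)
Y = -1/792 (Y = 1/(0 - 792) = 1/(-792) = -1/792 ≈ -0.0012626)
Y/C(-28) = -1/(792*(14*(-28))) = -1/792/(-392) = -1/792*(-1/392) = 1/310464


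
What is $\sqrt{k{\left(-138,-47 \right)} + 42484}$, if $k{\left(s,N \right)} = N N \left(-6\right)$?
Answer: $\sqrt{29230} \approx 170.97$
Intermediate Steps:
$k{\left(s,N \right)} = - 6 N^{2}$ ($k{\left(s,N \right)} = N^{2} \left(-6\right) = - 6 N^{2}$)
$\sqrt{k{\left(-138,-47 \right)} + 42484} = \sqrt{- 6 \left(-47\right)^{2} + 42484} = \sqrt{\left(-6\right) 2209 + 42484} = \sqrt{-13254 + 42484} = \sqrt{29230}$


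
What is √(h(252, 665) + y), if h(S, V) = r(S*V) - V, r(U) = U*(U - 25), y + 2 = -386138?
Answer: √28078480095 ≈ 1.6757e+5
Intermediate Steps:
y = -386140 (y = -2 - 386138 = -386140)
r(U) = U*(-25 + U)
h(S, V) = -V + S*V*(-25 + S*V) (h(S, V) = (S*V)*(-25 + S*V) - V = S*V*(-25 + S*V) - V = -V + S*V*(-25 + S*V))
√(h(252, 665) + y) = √(665*(-1 + 252*(-25 + 252*665)) - 386140) = √(665*(-1 + 252*(-25 + 167580)) - 386140) = √(665*(-1 + 252*167555) - 386140) = √(665*(-1 + 42223860) - 386140) = √(665*42223859 - 386140) = √(28078866235 - 386140) = √28078480095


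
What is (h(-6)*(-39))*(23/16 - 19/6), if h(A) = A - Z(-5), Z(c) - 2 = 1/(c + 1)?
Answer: -33449/64 ≈ -522.64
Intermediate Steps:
Z(c) = 2 + 1/(1 + c) (Z(c) = 2 + 1/(c + 1) = 2 + 1/(1 + c))
h(A) = -7/4 + A (h(A) = A - (3 + 2*(-5))/(1 - 5) = A - (3 - 10)/(-4) = A - (-1)*(-7)/4 = A - 1*7/4 = A - 7/4 = -7/4 + A)
(h(-6)*(-39))*(23/16 - 19/6) = ((-7/4 - 6)*(-39))*(23/16 - 19/6) = (-31/4*(-39))*(23*(1/16) - 19*1/6) = 1209*(23/16 - 19/6)/4 = (1209/4)*(-83/48) = -33449/64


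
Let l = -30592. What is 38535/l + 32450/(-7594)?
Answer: -642672595/116157824 ≈ -5.5328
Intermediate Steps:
38535/l + 32450/(-7594) = 38535/(-30592) + 32450/(-7594) = 38535*(-1/30592) + 32450*(-1/7594) = -38535/30592 - 16225/3797 = -642672595/116157824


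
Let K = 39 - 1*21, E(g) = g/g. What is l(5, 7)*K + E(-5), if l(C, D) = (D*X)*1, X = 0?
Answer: 1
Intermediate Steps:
l(C, D) = 0 (l(C, D) = (D*0)*1 = 0*1 = 0)
E(g) = 1
K = 18 (K = 39 - 21 = 18)
l(5, 7)*K + E(-5) = 0*18 + 1 = 0 + 1 = 1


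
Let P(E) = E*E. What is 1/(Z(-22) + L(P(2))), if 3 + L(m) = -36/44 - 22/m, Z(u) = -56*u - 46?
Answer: 22/25887 ≈ 0.00084985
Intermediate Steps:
P(E) = E²
Z(u) = -46 - 56*u
L(m) = -42/11 - 22/m (L(m) = -3 + (-36/44 - 22/m) = -3 + (-36*1/44 - 22/m) = -3 + (-9/11 - 22/m) = -42/11 - 22/m)
1/(Z(-22) + L(P(2))) = 1/((-46 - 56*(-22)) + (-42/11 - 22/(2²))) = 1/((-46 + 1232) + (-42/11 - 22/4)) = 1/(1186 + (-42/11 - 22*¼)) = 1/(1186 + (-42/11 - 11/2)) = 1/(1186 - 205/22) = 1/(25887/22) = 22/25887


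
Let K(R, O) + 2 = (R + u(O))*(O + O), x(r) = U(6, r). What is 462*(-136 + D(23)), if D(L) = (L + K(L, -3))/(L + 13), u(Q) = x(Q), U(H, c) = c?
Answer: -128205/2 ≈ -64103.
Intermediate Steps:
x(r) = r
u(Q) = Q
K(R, O) = -2 + 2*O*(O + R) (K(R, O) = -2 + (R + O)*(O + O) = -2 + (O + R)*(2*O) = -2 + 2*O*(O + R))
D(L) = (16 - 5*L)/(13 + L) (D(L) = (L + (-2 + 2*(-3)² + 2*(-3)*L))/(L + 13) = (L + (-2 + 2*9 - 6*L))/(13 + L) = (L + (-2 + 18 - 6*L))/(13 + L) = (L + (16 - 6*L))/(13 + L) = (16 - 5*L)/(13 + L))
462*(-136 + D(23)) = 462*(-136 + (16 - 5*23)/(13 + 23)) = 462*(-136 + (16 - 115)/36) = 462*(-136 + (1/36)*(-99)) = 462*(-136 - 11/4) = 462*(-555/4) = -128205/2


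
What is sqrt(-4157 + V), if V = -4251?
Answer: 2*I*sqrt(2102) ≈ 91.695*I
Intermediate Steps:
sqrt(-4157 + V) = sqrt(-4157 - 4251) = sqrt(-8408) = 2*I*sqrt(2102)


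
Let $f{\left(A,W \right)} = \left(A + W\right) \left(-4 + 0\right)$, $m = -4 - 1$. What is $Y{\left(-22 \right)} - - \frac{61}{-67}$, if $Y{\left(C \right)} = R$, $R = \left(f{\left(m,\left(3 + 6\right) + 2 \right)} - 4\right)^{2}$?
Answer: $\frac{52467}{67} \approx 783.09$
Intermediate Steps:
$m = -5$ ($m = -4 - 1 = -5$)
$f{\left(A,W \right)} = - 4 A - 4 W$ ($f{\left(A,W \right)} = \left(A + W\right) \left(-4\right) = - 4 A - 4 W$)
$R = 784$ ($R = \left(\left(\left(-4\right) \left(-5\right) - 4 \left(\left(3 + 6\right) + 2\right)\right) - 4\right)^{2} = \left(\left(20 - 4 \left(9 + 2\right)\right) - 4\right)^{2} = \left(\left(20 - 44\right) - 4\right)^{2} = \left(-24 - 4\right)^{2} = \left(-28\right)^{2} = 784$)
$Y{\left(C \right)} = 784$
$Y{\left(-22 \right)} - - \frac{61}{-67} = 784 - - \frac{61}{-67} = 784 - \left(-61\right) \left(- \frac{1}{67}\right) = 784 - \frac{61}{67} = \frac{52467}{67}$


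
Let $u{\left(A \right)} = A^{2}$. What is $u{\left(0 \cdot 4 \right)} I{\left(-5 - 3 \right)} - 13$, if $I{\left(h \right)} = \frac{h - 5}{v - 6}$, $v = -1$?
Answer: $-13$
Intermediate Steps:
$I{\left(h \right)} = \frac{5}{7} - \frac{h}{7}$ ($I{\left(h \right)} = \frac{h - 5}{-1 - 6} = \frac{-5 + h}{-7} = \left(-5 + h\right) \left(- \frac{1}{7}\right) = \frac{5}{7} - \frac{h}{7}$)
$u{\left(0 \cdot 4 \right)} I{\left(-5 - 3 \right)} - 13 = \left(0 \cdot 4\right)^{2} \left(\frac{5}{7} - \frac{-5 - 3}{7}\right) - 13 = 0^{2} \left(\frac{5}{7} - \frac{-5 - 3}{7}\right) - 13 = 0 \left(\frac{5}{7} - - \frac{8}{7}\right) - 13 = 0 \left(\frac{5}{7} + \frac{8}{7}\right) - 13 = 0 \cdot \frac{13}{7} - 13 = 0 - 13 = -13$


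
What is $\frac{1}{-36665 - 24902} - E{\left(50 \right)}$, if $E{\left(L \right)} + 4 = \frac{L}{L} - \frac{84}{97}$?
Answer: $\frac{23087528}{5971999} \approx 3.866$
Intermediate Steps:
$E{\left(L \right)} = - \frac{375}{97}$ ($E{\left(L \right)} = -4 + \left(\frac{L}{L} - \frac{84}{97}\right) = -4 + \left(1 - \frac{84}{97}\right) = -4 + \frac{13}{97} = - \frac{375}{97}$)
$\frac{1}{-36665 - 24902} - E{\left(50 \right)} = \frac{1}{-36665 - 24902} - - \frac{375}{97} = \frac{1}{-61567} + \frac{375}{97} = - \frac{1}{61567} + \frac{375}{97} = \frac{23087528}{5971999}$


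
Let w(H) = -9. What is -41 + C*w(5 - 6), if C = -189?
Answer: 1660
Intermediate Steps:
-41 + C*w(5 - 6) = -41 - 189*(-9) = -41 + 1701 = 1660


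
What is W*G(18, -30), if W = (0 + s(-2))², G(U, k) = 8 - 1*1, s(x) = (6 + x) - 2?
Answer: 28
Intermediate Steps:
s(x) = 4 + x
G(U, k) = 7 (G(U, k) = 8 - 1 = 7)
W = 4 (W = (0 + (4 - 2))² = (0 + 2)² = 2² = 4)
W*G(18, -30) = 4*7 = 28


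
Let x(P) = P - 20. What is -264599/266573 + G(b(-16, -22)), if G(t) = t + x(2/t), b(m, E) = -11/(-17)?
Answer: -860128506/49849151 ≈ -17.255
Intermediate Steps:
x(P) = -20 + P
b(m, E) = 11/17 (b(m, E) = -11*(-1/17) = 11/17)
G(t) = -20 + t + 2/t (G(t) = t + (-20 + 2/t) = -20 + t + 2/t)
-264599/266573 + G(b(-16, -22)) = -264599/266573 + (-20 + 11/17 + 2/(11/17)) = -264599*1/266573 + (-20 + 11/17 + 2*(17/11)) = -264599/266573 + (-20 + 11/17 + 34/11) = -264599/266573 - 3041/187 = -860128506/49849151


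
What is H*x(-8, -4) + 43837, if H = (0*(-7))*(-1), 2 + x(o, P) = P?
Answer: 43837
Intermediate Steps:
x(o, P) = -2 + P
H = 0 (H = 0*(-1) = 0)
H*x(-8, -4) + 43837 = 0*(-2 - 4) + 43837 = 0*(-6) + 43837 = 0 + 43837 = 43837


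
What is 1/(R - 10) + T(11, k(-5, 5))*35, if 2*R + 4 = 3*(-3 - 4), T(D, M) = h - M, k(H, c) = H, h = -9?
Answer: -6302/45 ≈ -140.04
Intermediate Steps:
T(D, M) = -9 - M
R = -25/2 (R = -2 + (3*(-3 - 4))/2 = -2 + (3*(-7))/2 = -2 + (½)*(-21) = -2 - 21/2 = -25/2 ≈ -12.500)
1/(R - 10) + T(11, k(-5, 5))*35 = 1/(-25/2 - 10) + (-9 - 1*(-5))*35 = 1/(-45/2) + (-9 + 5)*35 = -2/45 - 4*35 = -2/45 - 140 = -6302/45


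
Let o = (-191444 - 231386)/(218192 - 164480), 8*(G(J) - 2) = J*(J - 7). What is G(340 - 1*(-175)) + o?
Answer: 878100637/26856 ≈ 32697.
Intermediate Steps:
G(J) = 2 + J*(-7 + J)/8 (G(J) = 2 + (J*(J - 7))/8 = 2 + (J*(-7 + J))/8 = 2 + J*(-7 + J)/8)
o = -211415/26856 (o = -422830/53712 = -422830*1/53712 = -211415/26856 ≈ -7.8722)
G(340 - 1*(-175)) + o = (2 - 7*(340 - 1*(-175))/8 + (340 - 1*(-175))**2/8) - 211415/26856 = (2 - 7*(340 + 175)/8 + (340 + 175)**2/8) - 211415/26856 = (2 - 7/8*515 + (1/8)*515**2) - 211415/26856 = (2 - 3605/8 + (1/8)*265225) - 211415/26856 = (2 - 3605/8 + 265225/8) - 211415/26856 = 65409/2 - 211415/26856 = 878100637/26856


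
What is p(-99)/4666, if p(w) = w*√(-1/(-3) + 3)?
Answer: -33*√30/4666 ≈ -0.038737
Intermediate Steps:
p(w) = w*√30/3 (p(w) = w*√(-1*(-⅓) + 3) = w*√(⅓ + 3) = w*√(10/3) = w*(√30/3) = w*√30/3)
p(-99)/4666 = ((⅓)*(-99)*√30)/4666 = -33*√30*(1/4666) = -33*√30/4666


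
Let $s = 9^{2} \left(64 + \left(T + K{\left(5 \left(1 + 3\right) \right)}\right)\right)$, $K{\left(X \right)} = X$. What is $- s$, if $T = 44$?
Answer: $-10368$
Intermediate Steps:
$s = 10368$ ($s = 9^{2} \left(64 + \left(44 + 5 \left(1 + 3\right)\right)\right) = 81 \left(64 + \left(44 + 5 \cdot 4\right)\right) = 81 \left(64 + \left(44 + 20\right)\right) = 81 \left(64 + 64\right) = 81 \cdot 128 = 10368$)
$- s = \left(-1\right) 10368 = -10368$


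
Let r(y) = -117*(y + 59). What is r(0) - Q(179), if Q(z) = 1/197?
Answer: -1359892/197 ≈ -6903.0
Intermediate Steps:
Q(z) = 1/197
r(y) = -6903 - 117*y (r(y) = -117*(59 + y) = -6903 - 117*y)
r(0) - Q(179) = (-6903 - 117*0) - 1*1/197 = (-6903 + 0) - 1/197 = -6903 - 1/197 = -1359892/197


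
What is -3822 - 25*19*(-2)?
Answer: -2872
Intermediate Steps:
-3822 - 25*19*(-2) = -3822 - 475*(-2) = -3822 - 1*(-950) = -3822 + 950 = -2872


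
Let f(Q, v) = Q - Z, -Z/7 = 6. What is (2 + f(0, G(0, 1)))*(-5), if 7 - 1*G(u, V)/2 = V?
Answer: -220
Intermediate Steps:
Z = -42 (Z = -7*6 = -42)
G(u, V) = 14 - 2*V
f(Q, v) = 42 + Q (f(Q, v) = Q - 1*(-42) = Q + 42 = 42 + Q)
(2 + f(0, G(0, 1)))*(-5) = (2 + (42 + 0))*(-5) = (2 + 42)*(-5) = 44*(-5) = -220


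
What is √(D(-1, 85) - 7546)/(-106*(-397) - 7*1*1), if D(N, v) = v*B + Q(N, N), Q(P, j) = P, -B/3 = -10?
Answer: I*√4997/42075 ≈ 0.0016801*I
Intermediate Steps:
B = 30 (B = -3*(-10) = 30)
D(N, v) = N + 30*v (D(N, v) = v*30 + N = 30*v + N = N + 30*v)
√(D(-1, 85) - 7546)/(-106*(-397) - 7*1*1) = √((-1 + 30*85) - 7546)/(-106*(-397) - 7*1*1) = √((-1 + 2550) - 7546)/(42082 - 7*1) = √(2549 - 7546)/(42082 - 7) = √(-4997)/42075 = (I*√4997)*(1/42075) = I*√4997/42075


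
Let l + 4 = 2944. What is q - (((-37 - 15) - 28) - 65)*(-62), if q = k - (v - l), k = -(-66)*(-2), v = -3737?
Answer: -2445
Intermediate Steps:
l = 2940 (l = -4 + 2944 = 2940)
k = -132 (k = -1*132 = -132)
q = 6545 (q = -132 - (-3737 - 1*2940) = -132 - (-3737 - 2940) = -132 - 1*(-6677) = -132 + 6677 = 6545)
q - (((-37 - 15) - 28) - 65)*(-62) = 6545 - (((-37 - 15) - 28) - 65)*(-62) = 6545 - ((-52 - 28) - 65)*(-62) = 6545 - (-80 - 65)*(-62) = 6545 - (-145)*(-62) = 6545 - 1*8990 = 6545 - 8990 = -2445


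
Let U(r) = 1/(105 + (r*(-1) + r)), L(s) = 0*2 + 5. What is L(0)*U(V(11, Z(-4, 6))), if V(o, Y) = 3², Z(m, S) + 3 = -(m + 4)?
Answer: 1/21 ≈ 0.047619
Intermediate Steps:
Z(m, S) = -7 - m (Z(m, S) = -3 - (m + 4) = -3 - (4 + m) = -3 + (-4 - m) = -7 - m)
V(o, Y) = 9
L(s) = 5 (L(s) = 0 + 5 = 5)
U(r) = 1/105 (U(r) = 1/(105 + (-r + r)) = 1/(105 + 0) = 1/105)
L(0)*U(V(11, Z(-4, 6))) = 5*(1/105) = 1/21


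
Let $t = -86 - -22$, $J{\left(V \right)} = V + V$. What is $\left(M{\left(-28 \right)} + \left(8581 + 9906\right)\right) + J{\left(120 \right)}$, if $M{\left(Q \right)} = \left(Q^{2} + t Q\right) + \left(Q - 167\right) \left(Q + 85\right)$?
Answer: $10188$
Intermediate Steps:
$J{\left(V \right)} = 2 V$
$t = -64$ ($t = -86 + 22 = -64$)
$M{\left(Q \right)} = Q^{2} - 64 Q + \left(-167 + Q\right) \left(85 + Q\right)$ ($M{\left(Q \right)} = \left(Q^{2} - 64 Q\right) + \left(Q - 167\right) \left(Q + 85\right) = \left(Q^{2} - 64 Q\right) + \left(-167 + Q\right) \left(85 + Q\right) = Q^{2} - 64 Q + \left(-167 + Q\right) \left(85 + Q\right)$)
$\left(M{\left(-28 \right)} + \left(8581 + 9906\right)\right) + J{\left(120 \right)} = \left(\left(-14195 - -4088 + 2 \left(-28\right)^{2}\right) + \left(8581 + 9906\right)\right) + 2 \cdot 120 = \left(\left(-14195 + 4088 + 2 \cdot 784\right) + 18487\right) + 240 = \left(\left(-14195 + 4088 + 1568\right) + 18487\right) + 240 = \left(-8539 + 18487\right) + 240 = 9948 + 240 = 10188$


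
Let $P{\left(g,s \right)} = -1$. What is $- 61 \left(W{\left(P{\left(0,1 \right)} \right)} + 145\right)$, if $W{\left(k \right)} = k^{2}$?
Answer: $-8906$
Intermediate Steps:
$- 61 \left(W{\left(P{\left(0,1 \right)} \right)} + 145\right) = - 61 \left(\left(-1\right)^{2} + 145\right) = - 61 \left(1 + 145\right) = \left(-61\right) 146 = -8906$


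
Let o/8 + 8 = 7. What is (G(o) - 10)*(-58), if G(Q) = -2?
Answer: 696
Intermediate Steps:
o = -8 (o = -64 + 8*7 = -64 + 56 = -8)
(G(o) - 10)*(-58) = (-2 - 10)*(-58) = -12*(-58) = 696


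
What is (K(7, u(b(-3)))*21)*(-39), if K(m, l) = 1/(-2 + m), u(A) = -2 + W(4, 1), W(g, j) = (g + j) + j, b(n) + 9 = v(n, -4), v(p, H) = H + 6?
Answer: -819/5 ≈ -163.80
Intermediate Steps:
v(p, H) = 6 + H
b(n) = -7 (b(n) = -9 + (6 - 4) = -9 + 2 = -7)
W(g, j) = g + 2*j
u(A) = 4 (u(A) = -2 + (4 + 2*1) = -2 + (4 + 2) = -2 + 6 = 4)
(K(7, u(b(-3)))*21)*(-39) = (21/(-2 + 7))*(-39) = (21/5)*(-39) = -819/5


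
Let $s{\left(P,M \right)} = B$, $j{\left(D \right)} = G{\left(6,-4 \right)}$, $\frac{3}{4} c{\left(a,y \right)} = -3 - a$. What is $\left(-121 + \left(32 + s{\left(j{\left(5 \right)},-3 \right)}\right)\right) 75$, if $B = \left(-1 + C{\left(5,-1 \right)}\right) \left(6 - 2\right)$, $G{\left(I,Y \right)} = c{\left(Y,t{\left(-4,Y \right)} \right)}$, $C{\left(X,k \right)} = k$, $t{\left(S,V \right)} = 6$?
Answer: $-7275$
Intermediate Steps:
$c{\left(a,y \right)} = -4 - \frac{4 a}{3}$ ($c{\left(a,y \right)} = \frac{4 \left(-3 - a\right)}{3} = -4 - \frac{4 a}{3}$)
$G{\left(I,Y \right)} = -4 - \frac{4 Y}{3}$
$j{\left(D \right)} = \frac{4}{3}$ ($j{\left(D \right)} = -4 - - \frac{16}{3} = -4 + \frac{16}{3} = \frac{4}{3}$)
$B = -8$ ($B = \left(-1 - 1\right) \left(6 - 2\right) = \left(-2\right) 4 = -8$)
$s{\left(P,M \right)} = -8$
$\left(-121 + \left(32 + s{\left(j{\left(5 \right)},-3 \right)}\right)\right) 75 = \left(-121 + \left(32 - 8\right)\right) 75 = \left(-121 + 24\right) 75 = \left(-97\right) 75 = -7275$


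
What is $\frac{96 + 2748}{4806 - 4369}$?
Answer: $\frac{2844}{437} \approx 6.508$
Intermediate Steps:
$\frac{96 + 2748}{4806 - 4369} = \frac{2844}{437}$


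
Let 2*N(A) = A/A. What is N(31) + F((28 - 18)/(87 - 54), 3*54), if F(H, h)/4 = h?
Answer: 1297/2 ≈ 648.50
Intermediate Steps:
F(H, h) = 4*h
N(A) = 1/2 (N(A) = (A/A)/2 = (1/2)*1 = 1/2)
N(31) + F((28 - 18)/(87 - 54), 3*54) = 1/2 + 4*(3*54) = 1/2 + 4*162 = 1/2 + 648 = 1297/2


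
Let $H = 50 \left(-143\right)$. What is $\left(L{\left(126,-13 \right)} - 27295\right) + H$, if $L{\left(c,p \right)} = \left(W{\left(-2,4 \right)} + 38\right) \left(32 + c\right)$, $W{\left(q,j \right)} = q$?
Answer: $-28757$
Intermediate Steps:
$H = -7150$
$L{\left(c,p \right)} = 1152 + 36 c$ ($L{\left(c,p \right)} = \left(-2 + 38\right) \left(32 + c\right) = 36 \left(32 + c\right) = 1152 + 36 c$)
$\left(L{\left(126,-13 \right)} - 27295\right) + H = \left(\left(1152 + 36 \cdot 126\right) - 27295\right) - 7150 = \left(\left(1152 + 4536\right) - 27295\right) - 7150 = \left(5688 - 27295\right) - 7150 = -21607 - 7150 = -28757$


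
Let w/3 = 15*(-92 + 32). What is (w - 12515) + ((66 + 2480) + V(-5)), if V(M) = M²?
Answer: -12644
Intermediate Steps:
w = -2700 (w = 3*(15*(-92 + 32)) = 3*(15*(-60)) = 3*(-900) = -2700)
(w - 12515) + ((66 + 2480) + V(-5)) = (-2700 - 12515) + ((66 + 2480) + (-5)²) = -15215 + (2546 + 25) = -15215 + 2571 = -12644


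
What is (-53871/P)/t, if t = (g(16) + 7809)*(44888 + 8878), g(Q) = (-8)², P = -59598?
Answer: 17957/8409272197788 ≈ 2.1354e-9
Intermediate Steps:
g(Q) = 64
t = 423299718 (t = (64 + 7809)*(44888 + 8878) = 7873*53766 = 423299718)
(-53871/P)/t = -53871/(-59598)/423299718 = -53871*(-1/59598)*(1/423299718) = (17957/19866)*(1/423299718) = 17957/8409272197788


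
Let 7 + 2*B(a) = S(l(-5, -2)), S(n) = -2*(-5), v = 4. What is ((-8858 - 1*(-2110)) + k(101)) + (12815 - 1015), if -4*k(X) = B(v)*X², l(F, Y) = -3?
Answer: 9813/8 ≈ 1226.6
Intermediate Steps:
S(n) = 10
B(a) = 3/2 (B(a) = -7/2 + (½)*10 = -7/2 + 5 = 3/2)
k(X) = -3*X²/8
((-8858 - 1*(-2110)) + k(101)) + (12815 - 1015) = ((-8858 - 1*(-2110)) - 3/8*101²) + (12815 - 1015) = ((-8858 + 2110) - 3/8*10201) + 11800 = (-6748 - 30603/8) + 11800 = -84587/8 + 11800 = 9813/8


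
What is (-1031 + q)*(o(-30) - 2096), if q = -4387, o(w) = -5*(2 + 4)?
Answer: 11518668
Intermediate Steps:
o(w) = -30 (o(w) = -5*6 = -30)
(-1031 + q)*(o(-30) - 2096) = (-1031 - 4387)*(-30 - 2096) = -5418*(-2126) = 11518668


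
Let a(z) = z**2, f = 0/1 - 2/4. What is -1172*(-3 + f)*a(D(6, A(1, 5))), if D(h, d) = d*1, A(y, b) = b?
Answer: 102550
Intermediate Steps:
D(h, d) = d
f = -1/2 (f = 0*1 - 2*1/4 = 0 - 1/2 = -1/2 ≈ -0.50000)
-1172*(-3 + f)*a(D(6, A(1, 5))) = -1172*(-3 - 1/2)*5**2 = -(-4102)*25 = -1172*(-175/2) = 102550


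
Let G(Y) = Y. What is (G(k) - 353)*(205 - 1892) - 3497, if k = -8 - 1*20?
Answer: 639250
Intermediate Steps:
k = -28 (k = -8 - 20 = -28)
(G(k) - 353)*(205 - 1892) - 3497 = (-28 - 353)*(205 - 1892) - 3497 = -381*(-1687) - 3497 = 642747 - 3497 = 639250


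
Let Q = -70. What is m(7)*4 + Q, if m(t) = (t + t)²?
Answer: 714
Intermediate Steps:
m(t) = 4*t² (m(t) = (2*t)² = 4*t²)
m(7)*4 + Q = (4*7²)*4 - 70 = (4*49)*4 - 70 = 196*4 - 70 = 784 - 70 = 714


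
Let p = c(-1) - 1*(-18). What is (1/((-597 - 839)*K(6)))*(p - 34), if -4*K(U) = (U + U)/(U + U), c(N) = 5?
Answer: -11/359 ≈ -0.030641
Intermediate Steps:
K(U) = -1/4 (K(U) = -(U + U)/(4*(U + U)) = -2*U/(4*(2*U)) = -2*U*1/(2*U)/4 = -1/4*1 = -1/4)
p = 23 (p = 5 - 1*(-18) = 5 + 18 = 23)
(1/((-597 - 839)*K(6)))*(p - 34) = (1/((-597 - 839)*(-1/4)))*(23 - 34) = (-4/(-1436))*(-11) = -1/1436*(-4)*(-11) = (1/359)*(-11) = -11/359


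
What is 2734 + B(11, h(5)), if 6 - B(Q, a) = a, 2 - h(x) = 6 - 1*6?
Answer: 2738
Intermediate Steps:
h(x) = 2 (h(x) = 2 - (6 - 1*6) = 2 - (6 - 6) = 2 - 1*0 = 2 + 0 = 2)
B(Q, a) = 6 - a
2734 + B(11, h(5)) = 2734 + (6 - 1*2) = 2734 + (6 - 2) = 2734 + 4 = 2738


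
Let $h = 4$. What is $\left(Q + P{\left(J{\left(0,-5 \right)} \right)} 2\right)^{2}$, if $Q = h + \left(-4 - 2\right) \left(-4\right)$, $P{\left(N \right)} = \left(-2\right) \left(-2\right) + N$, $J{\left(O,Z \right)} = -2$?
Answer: $1024$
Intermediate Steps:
$P{\left(N \right)} = 4 + N$
$Q = 28$ ($Q = 4 + \left(-4 - 2\right) \left(-4\right) = 4 - -24 = 4 + 24 = 28$)
$\left(Q + P{\left(J{\left(0,-5 \right)} \right)} 2\right)^{2} = \left(28 + \left(4 - 2\right) 2\right)^{2} = \left(28 + 2 \cdot 2\right)^{2} = \left(28 + 4\right)^{2} = 32^{2} = 1024$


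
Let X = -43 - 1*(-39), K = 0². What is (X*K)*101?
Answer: 0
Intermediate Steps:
K = 0
X = -4 (X = -43 + 39 = -4)
(X*K)*101 = -4*0*101 = 0*101 = 0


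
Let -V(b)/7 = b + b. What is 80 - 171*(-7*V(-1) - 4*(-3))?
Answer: 14786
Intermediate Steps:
V(b) = -14*b (V(b) = -7*(b + b) = -14*b)
80 - 171*(-7*V(-1) - 4*(-3)) = 80 - 171*(-(-98)*(-1) - 4*(-3)) = 80 - 171*(-7*14 + 12) = 80 - 171*(-98 + 12) = 80 - 171*(-86) = 80 + 14706 = 14786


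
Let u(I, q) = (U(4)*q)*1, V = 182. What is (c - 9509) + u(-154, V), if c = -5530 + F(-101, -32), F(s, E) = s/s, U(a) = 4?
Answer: -14310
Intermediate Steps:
F(s, E) = 1
u(I, q) = 4*q (u(I, q) = (4*q)*1 = 4*q)
c = -5529 (c = -5530 + 1 = -5529)
(c - 9509) + u(-154, V) = (-5529 - 9509) + 4*182 = -15038 + 728 = -14310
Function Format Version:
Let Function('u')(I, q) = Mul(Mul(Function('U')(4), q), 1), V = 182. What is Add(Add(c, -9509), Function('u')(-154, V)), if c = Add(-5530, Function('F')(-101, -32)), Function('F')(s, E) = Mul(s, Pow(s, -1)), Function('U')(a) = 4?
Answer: -14310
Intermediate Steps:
Function('F')(s, E) = 1
Function('u')(I, q) = Mul(4, q) (Function('u')(I, q) = Mul(Mul(4, q), 1) = Mul(4, q))
c = -5529 (c = Add(-5530, 1) = -5529)
Add(Add(c, -9509), Function('u')(-154, V)) = Add(Add(-5529, -9509), Mul(4, 182)) = Add(-15038, 728) = -14310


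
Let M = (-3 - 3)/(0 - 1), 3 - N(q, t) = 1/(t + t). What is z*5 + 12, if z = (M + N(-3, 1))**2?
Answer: 1493/4 ≈ 373.25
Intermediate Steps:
N(q, t) = 3 - 1/(2*t) (N(q, t) = 3 - 1/(t + t) = 3 - 1/(2*t))
M = 6 (M = -6/(-1) = -6*(-1) = 6)
z = 289/4 (z = (6 + (3 - 1/2/1))**2 = (6 + (3 - 1/2*1))**2 = (6 + (3 - 1/2))**2 = (6 + 5/2)**2 = (17/2)**2 = 289/4 ≈ 72.250)
z*5 + 12 = (289/4)*5 + 12 = 1445/4 + 12 = 1493/4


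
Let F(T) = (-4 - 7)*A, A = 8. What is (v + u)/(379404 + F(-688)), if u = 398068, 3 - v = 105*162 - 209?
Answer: 190635/189658 ≈ 1.0052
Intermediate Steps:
v = -16798 (v = 3 - (105*162 - 209) = 3 - (17010 - 209) = 3 - 1*16801 = 3 - 16801 = -16798)
F(T) = -88 (F(T) = (-4 - 7)*8 = -11*8 = -88)
(v + u)/(379404 + F(-688)) = (-16798 + 398068)/(379404 - 88) = 381270/379316 = 381270*(1/379316) = 190635/189658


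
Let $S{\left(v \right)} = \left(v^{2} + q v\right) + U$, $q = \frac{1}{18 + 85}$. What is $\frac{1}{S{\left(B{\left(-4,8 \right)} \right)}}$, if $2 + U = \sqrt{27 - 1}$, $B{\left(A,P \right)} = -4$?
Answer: $\frac{74057}{896005} - \frac{10609 \sqrt{26}}{1792010} \approx 0.052465$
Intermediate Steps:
$U = -2 + \sqrt{26}$ ($U = -2 + \sqrt{27 - 1} = -2 + \sqrt{26} \approx 3.099$)
$q = \frac{1}{103} \approx 0.0097087$
$S{\left(v \right)} = -2 + \sqrt{26} + v^{2} + \frac{v}{103}$ ($S{\left(v \right)} = \left(v^{2} + \frac{v}{103}\right) - \left(2 - \sqrt{26}\right) = -2 + \sqrt{26} + v^{2} + \frac{v}{103}$)
$\frac{1}{S{\left(B{\left(-4,8 \right)} \right)}} = \frac{1}{-2 + \sqrt{26} + \left(-4\right)^{2} + \frac{1}{103} \left(-4\right)} = \frac{1}{-2 + \sqrt{26} + 16 - \frac{4}{103}} = \frac{1}{\frac{1438}{103} + \sqrt{26}}$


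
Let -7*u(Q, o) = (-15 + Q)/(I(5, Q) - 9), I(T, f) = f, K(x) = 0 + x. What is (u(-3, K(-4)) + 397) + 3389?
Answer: 53001/14 ≈ 3785.8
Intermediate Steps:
K(x) = x
u(Q, o) = -(-15 + Q)/(7*(-9 + Q)) (u(Q, o) = -(-15 + Q)/(7*(Q - 9)) = -(-15 + Q)/(7*(-9 + Q)))
(u(-3, K(-4)) + 397) + 3389 = ((15 - 1*(-3))/(7*(-9 - 3)) + 397) + 3389 = ((1/7)*(15 + 3)/(-12) + 397) + 3389 = ((1/7)*(-1/12)*18 + 397) + 3389 = (-3/14 + 397) + 3389 = 5555/14 + 3389 = 53001/14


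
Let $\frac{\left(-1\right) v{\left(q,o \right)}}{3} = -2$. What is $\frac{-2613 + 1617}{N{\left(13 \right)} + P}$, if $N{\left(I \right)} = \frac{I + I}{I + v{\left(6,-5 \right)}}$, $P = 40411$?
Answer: $- \frac{6308}{255945} \approx -0.024646$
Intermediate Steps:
$v{\left(q,o \right)} = 6$ ($v{\left(q,o \right)} = \left(-3\right) \left(-2\right) = 6$)
$N{\left(I \right)} = \frac{2 I}{6 + I}$ ($N{\left(I \right)} = \frac{I + I}{I + 6} = \frac{2 I}{6 + I}$)
$\frac{-2613 + 1617}{N{\left(13 \right)} + P} = \frac{-2613 + 1617}{2 \cdot 13 \frac{1}{6 + 13} + 40411} = - \frac{996}{2 \cdot 13 \cdot \frac{1}{19} + 40411} = - \frac{996}{\frac{26}{19} + 40411} = - \frac{996}{\frac{767835}{19}} = \left(-996\right) \frac{19}{767835} = - \frac{6308}{255945}$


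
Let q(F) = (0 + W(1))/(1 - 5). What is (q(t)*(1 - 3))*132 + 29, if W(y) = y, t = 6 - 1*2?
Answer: 95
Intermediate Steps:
t = 4 (t = 6 - 2 = 4)
q(F) = -¼ (q(F) = (0 + 1)/(1 - 5) = 1/(-4) = 1*(-¼) = -¼)
(q(t)*(1 - 3))*132 + 29 = -(1 - 3)/4*132 + 29 = -¼*(-2)*132 + 29 = (½)*132 + 29 = 66 + 29 = 95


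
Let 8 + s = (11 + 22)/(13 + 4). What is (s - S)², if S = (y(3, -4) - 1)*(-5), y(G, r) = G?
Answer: 4489/289 ≈ 15.533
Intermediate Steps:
s = -103/17 (s = -8 + (11 + 22)/(13 + 4) = -8 + 33/17 = -103/17 ≈ -6.0588)
S = -10 (S = (3 - 1)*(-5) = 2*(-5) = -10)
(s - S)² = (-103/17 - 1*(-10))² = (-103/17 + 10)² = (67/17)² = 4489/289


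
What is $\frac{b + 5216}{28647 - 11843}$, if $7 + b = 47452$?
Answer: $\frac{52661}{16804} \approx 3.1338$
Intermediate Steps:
$b = 47445$ ($b = -7 + 47452 = 47445$)
$\frac{b + 5216}{28647 - 11843} = \frac{47445 + 5216}{28647 - 11843} = \frac{52661}{16804}$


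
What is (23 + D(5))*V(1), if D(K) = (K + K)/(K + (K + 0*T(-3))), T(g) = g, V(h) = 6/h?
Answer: 144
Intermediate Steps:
D(K) = 1 (D(K) = (K + K)/(K + (K + 0*(-3))) = (2*K)/(K + (K + 0)) = (2*K)/(K + K) = (2*K)/((2*K)) = (2*K)*(1/(2*K)) = 1)
(23 + D(5))*V(1) = (23 + 1)*(6/1) = 24*(6*1) = 24*6 = 144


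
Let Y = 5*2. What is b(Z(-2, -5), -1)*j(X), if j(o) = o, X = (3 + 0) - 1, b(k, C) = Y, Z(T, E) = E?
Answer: 20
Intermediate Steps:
Y = 10
b(k, C) = 10
X = 2 (X = 3 - 1 = 2)
b(Z(-2, -5), -1)*j(X) = 10*2 = 20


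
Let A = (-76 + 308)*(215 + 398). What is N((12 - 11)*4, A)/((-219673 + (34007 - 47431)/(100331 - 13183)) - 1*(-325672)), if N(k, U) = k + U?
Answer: 3098547140/2309396857 ≈ 1.3417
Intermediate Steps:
A = 142216 (A = 232*613 = 142216)
N(k, U) = U + k
N((12 - 11)*4, A)/((-219673 + (34007 - 47431)/(100331 - 13183)) - 1*(-325672)) = (142216 + (12 - 11)*4)/((-219673 + (34007 - 47431)/(100331 - 13183)) - 1*(-325672)) = (142216 + 1*4)/((-219673 - 13424/87148) + 325672) = (142216 + 4)/((-219673 - 13424*1/87148) + 325672) = 142220/((-219673 - 3356/21787) + 325672) = 142220/(-4786019007/21787 + 325672) = 142220/(2309396857/21787) = 142220*(21787/2309396857) = 3098547140/2309396857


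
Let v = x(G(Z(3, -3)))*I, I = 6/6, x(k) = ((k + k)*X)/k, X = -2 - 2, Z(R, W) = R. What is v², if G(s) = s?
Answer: 64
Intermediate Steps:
X = -4
x(k) = -8 (x(k) = ((k + k)*(-4))/k = ((2*k)*(-4))/k = (-8*k)/k = -8)
I = 1 (I = 6*(⅙) = 1)
v = -8 (v = -8*1 = -8)
v² = (-8)² = 64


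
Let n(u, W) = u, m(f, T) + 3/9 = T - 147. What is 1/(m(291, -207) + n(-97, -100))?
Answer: -3/1354 ≈ -0.0022157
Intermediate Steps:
m(f, T) = -442/3 + T (m(f, T) = -1/3 + (T - 147) = -1/3 + (-147 + T) = -442/3 + T)
1/(m(291, -207) + n(-97, -100)) = 1/((-442/3 - 207) - 97) = 1/(-1063/3 - 97) = 1/(-1354/3) = -3/1354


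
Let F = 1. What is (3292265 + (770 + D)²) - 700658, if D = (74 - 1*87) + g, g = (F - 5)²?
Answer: 3189136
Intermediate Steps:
g = 16 (g = (1 - 5)² = (-4)² = 16)
D = 3 (D = (74 - 1*87) + 16 = (74 - 87) + 16 = -13 + 16 = 3)
(3292265 + (770 + D)²) - 700658 = (3292265 + (770 + 3)²) - 700658 = (3292265 + 773²) - 700658 = (3292265 + 597529) - 700658 = 3889794 - 700658 = 3189136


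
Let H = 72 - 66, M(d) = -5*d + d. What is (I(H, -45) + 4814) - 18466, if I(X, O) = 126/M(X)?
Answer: -54629/4 ≈ -13657.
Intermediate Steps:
M(d) = -4*d
H = 6
I(X, O) = -63/(2*X) (I(X, O) = 126/((-4*X)) = 126*(-1/(4*X)) = -63/(2*X))
(I(H, -45) + 4814) - 18466 = (-63/2/6 + 4814) - 18466 = (-63/2*⅙ + 4814) - 18466 = (-21/4 + 4814) - 18466 = 19235/4 - 18466 = -54629/4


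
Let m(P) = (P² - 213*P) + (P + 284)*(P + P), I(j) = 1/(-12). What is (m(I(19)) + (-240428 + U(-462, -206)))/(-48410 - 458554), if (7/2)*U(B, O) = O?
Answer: 26937839/56779968 ≈ 0.47442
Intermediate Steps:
U(B, O) = 2*O/7
I(j) = -1/12
m(P) = P² - 213*P + 2*P*(284 + P) (m(P) = (P² - 213*P) + (284 + P)*(2*P) = (P² - 213*P) + 2*P*(284 + P) = P² - 213*P + 2*P*(284 + P))
(m(I(19)) + (-240428 + U(-462, -206)))/(-48410 - 458554) = (-(355 + 3*(-1/12))/12 + (-240428 + (2/7)*(-206)))/(-48410 - 458554) = (-(355 - ¼)/12 + (-240428 - 412/7))/(-506964) = (-1/12*1419/4 - 1683408/7)*(-1/506964) = (-473/16 - 1683408/7)*(-1/506964) = -26937839/112*(-1/506964) = 26937839/56779968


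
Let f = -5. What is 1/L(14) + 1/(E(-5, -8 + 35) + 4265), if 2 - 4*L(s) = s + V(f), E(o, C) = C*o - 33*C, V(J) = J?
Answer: -12949/22673 ≈ -0.57112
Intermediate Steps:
E(o, C) = -33*C + C*o
L(s) = 7/4 - s/4 (L(s) = ½ - (s - 5)/4 = ½ - (-5 + s)/4 = ½ + (5/4 - s/4) = 7/4 - s/4)
1/L(14) + 1/(E(-5, -8 + 35) + 4265) = 1/(7/4 - ¼*14) + 1/((-8 + 35)*(-33 - 5) + 4265) = 1/(7/4 - 7/2) + 1/(27*(-38) + 4265) = 1/(-7/4) + 1/(-1026 + 4265) = -4/7 + 1/3239 = -12949/22673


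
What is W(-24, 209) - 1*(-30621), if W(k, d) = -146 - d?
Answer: 30266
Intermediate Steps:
W(-24, 209) - 1*(-30621) = (-146 - 1*209) - 1*(-30621) = (-146 - 209) + 30621 = -355 + 30621 = 30266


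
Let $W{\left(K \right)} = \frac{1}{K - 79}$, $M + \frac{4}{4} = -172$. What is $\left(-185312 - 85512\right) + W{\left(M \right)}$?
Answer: $- \frac{68247649}{252} \approx -2.7082 \cdot 10^{5}$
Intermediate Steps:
$M = -173$ ($M = -1 - 172 = -173$)
$W{\left(K \right)} = \frac{1}{-79 + K}$
$\left(-185312 - 85512\right) + W{\left(M \right)} = \left(-185312 - 85512\right) + \frac{1}{-79 - 173} = -270824 + \frac{1}{-252} = -270824 - \frac{1}{252} = - \frac{68247649}{252}$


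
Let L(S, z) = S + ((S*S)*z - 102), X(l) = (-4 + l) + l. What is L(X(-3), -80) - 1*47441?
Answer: -55553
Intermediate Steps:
X(l) = -4 + 2*l
L(S, z) = -102 + S + z*S² (L(S, z) = S + (S²*z - 102) = S + (z*S² - 102) = S + (-102 + z*S²) = -102 + S + z*S²)
L(X(-3), -80) - 1*47441 = (-102 + (-4 + 2*(-3)) - 80*(-4 + 2*(-3))²) - 1*47441 = (-102 + (-4 - 6) - 80*(-4 - 6)²) - 47441 = (-102 - 10 - 80*(-10)²) - 47441 = (-102 - 10 - 80*100) - 47441 = (-102 - 10 - 8000) - 47441 = -8112 - 47441 = -55553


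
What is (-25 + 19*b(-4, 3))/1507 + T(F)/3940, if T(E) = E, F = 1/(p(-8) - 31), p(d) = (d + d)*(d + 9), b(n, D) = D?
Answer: 5924253/279066260 ≈ 0.021229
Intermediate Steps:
p(d) = 2*d*(9 + d) (p(d) = (2*d)*(9 + d) = 2*d*(9 + d))
F = -1/47 (F = 1/(2*(-8)*(9 - 8) - 31) = 1/(2*(-8)*1 - 31) = 1/(-16 - 31) = 1/(-47) = -1/47 ≈ -0.021277)
(-25 + 19*b(-4, 3))/1507 + T(F)/3940 = (-25 + 19*3)/1507 - 1/47/3940 = (-25 + 57)*(1/1507) - 1/47*1/3940 = 32*(1/1507) - 1/185180 = 32/1507 - 1/185180 = 5924253/279066260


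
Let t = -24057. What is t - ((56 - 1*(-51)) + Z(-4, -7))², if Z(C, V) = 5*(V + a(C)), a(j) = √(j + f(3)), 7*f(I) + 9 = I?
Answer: -203837/7 - 720*I*√238/7 ≈ -29120.0 - 1586.8*I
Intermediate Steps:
f(I) = -9/7 + I/7
a(j) = √(-6/7 + j) (a(j) = √(j + (-9/7 + (⅐)*3)) = √(j + (-9/7 + 3/7)) = √(j - 6/7) = √(-6/7 + j))
Z(C, V) = 5*V + 5*√(-42 + 49*C)/7 (Z(C, V) = 5*(V + √(-42 + 49*C)/7) = 5*V + 5*√(-42 + 49*C)/7)
t - ((56 - 1*(-51)) + Z(-4, -7))² = -24057 - ((56 - 1*(-51)) + (5*(-7) + 5*√(-42 + 49*(-4))/7))² = -24057 - ((56 + 51) + (-35 + 5*√(-42 - 196)/7))² = -24057 - (107 + (-35 + 5*√(-238)/7))² = -24057 - (107 + (-35 + 5*(I*√238)/7))² = -24057 - (107 + (-35 + 5*I*√238/7))² = -24057 - (72 + 5*I*√238/7)²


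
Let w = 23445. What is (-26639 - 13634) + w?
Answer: -16828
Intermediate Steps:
(-26639 - 13634) + w = (-26639 - 13634) + 23445 = -40273 + 23445 = -16828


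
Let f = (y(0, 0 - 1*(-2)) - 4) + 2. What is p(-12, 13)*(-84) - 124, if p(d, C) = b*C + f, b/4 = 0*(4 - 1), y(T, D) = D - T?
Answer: -124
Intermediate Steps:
b = 0 (b = 4*(0*(4 - 1)) = 4*(0*3) = 4*0 = 0)
f = 0 (f = (((0 - 1*(-2)) - 1*0) - 4) + 2 = (((0 + 2) + 0) - 4) + 2 = ((2 + 0) - 4) + 2 = (2 - 4) + 2 = -2 + 2 = 0)
p(d, C) = 0 (p(d, C) = 0*C + 0 = 0 + 0 = 0)
p(-12, 13)*(-84) - 124 = 0*(-84) - 124 = 0 - 124 = -124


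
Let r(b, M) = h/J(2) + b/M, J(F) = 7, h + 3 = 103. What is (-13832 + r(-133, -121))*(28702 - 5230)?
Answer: -274685140656/847 ≈ -3.2430e+8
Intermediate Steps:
h = 100 (h = -3 + 103 = 100)
r(b, M) = 100/7 + b/M
(-13832 + r(-133, -121))*(28702 - 5230) = (-13832 + (100/7 - 133/(-121)))*(28702 - 5230) = (-13832 + (100/7 - 133*(-1/121)))*23472 = (-13832 + (100/7 + 133/121))*23472 = (-13832 + 13031/847)*23472 = -11702673/847*23472 = -274685140656/847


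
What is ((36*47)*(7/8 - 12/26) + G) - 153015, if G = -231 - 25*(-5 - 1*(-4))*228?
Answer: -3818007/26 ≈ -1.4685e+5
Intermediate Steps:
G = 5469 (G = -231 - 25*(-5 + 4)*228 = -231 - 25*(-1)*228 = -231 + 25*228 = -231 + 5700 = 5469)
((36*47)*(7/8 - 12/26) + G) - 153015 = ((36*47)*(7/8 - 12/26) + 5469) - 153015 = (1692*(7*(⅛) - 12*1/26) + 5469) - 153015 = (1692*(7/8 - 6/13) + 5469) - 153015 = (1692*(43/104) + 5469) - 153015 = (18189/26 + 5469) - 153015 = 160383/26 - 153015 = -3818007/26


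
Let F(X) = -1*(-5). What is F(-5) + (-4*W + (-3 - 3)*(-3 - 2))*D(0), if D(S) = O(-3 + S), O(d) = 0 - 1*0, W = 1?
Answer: 5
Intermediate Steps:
O(d) = 0 (O(d) = 0 + 0 = 0)
D(S) = 0
F(X) = 5
F(-5) + (-4*W + (-3 - 3)*(-3 - 2))*D(0) = 5 + (-4*1 + (-3 - 3)*(-3 - 2))*0 = 5 + (-4 - 6*(-5))*0 = 5 + (-4 + 30)*0 = 5 + 26*0 = 5 + 0 = 5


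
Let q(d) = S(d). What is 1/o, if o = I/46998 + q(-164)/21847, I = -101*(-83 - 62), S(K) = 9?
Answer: 146680758/45767471 ≈ 3.2049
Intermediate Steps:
I = 14645 (I = -101*(-145) = 14645)
q(d) = 9
o = 45767471/146680758 (o = 14645/46998 + 9/21847 = 45767471/146680758 ≈ 0.31202)
1/o = 1/(45767471/146680758) = 146680758/45767471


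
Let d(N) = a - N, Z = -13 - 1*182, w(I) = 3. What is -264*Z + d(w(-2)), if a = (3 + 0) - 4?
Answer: 51476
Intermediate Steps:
Z = -195 (Z = -13 - 182 = -195)
a = -1 (a = 3 - 4 = -1)
d(N) = -1 - N
-264*Z + d(w(-2)) = -264*(-195) + (-1 - 1*3) = 51480 + (-1 - 3) = 51480 - 4 = 51476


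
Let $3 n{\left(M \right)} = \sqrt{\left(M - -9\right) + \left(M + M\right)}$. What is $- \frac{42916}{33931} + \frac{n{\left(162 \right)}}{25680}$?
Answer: $- \frac{42916}{33931} + \frac{\sqrt{55}}{25680} \approx -1.2645$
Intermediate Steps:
$n{\left(M \right)} = \frac{\sqrt{9 + 3 M}}{3}$ ($n{\left(M \right)} = \frac{\sqrt{\left(M - -9\right) + \left(M + M\right)}}{3} = \frac{\sqrt{\left(M + 9\right) + 2 M}}{3} = \frac{\sqrt{\left(9 + M\right) + 2 M}}{3} = \frac{\sqrt{9 + 3 M}}{3}$)
$- \frac{42916}{33931} + \frac{n{\left(162 \right)}}{25680} = - \frac{42916}{33931} + \frac{\frac{1}{3} \sqrt{9 + 3 \cdot 162}}{25680} = \left(-42916\right) \frac{1}{33931} + \frac{\sqrt{9 + 486}}{3} \cdot \frac{1}{25680} = - \frac{42916}{33931} + \frac{\sqrt{495}}{3} \cdot \frac{1}{25680} = - \frac{42916}{33931} + \frac{3 \sqrt{55}}{3} \cdot \frac{1}{25680} = - \frac{42916}{33931} + \sqrt{55} \cdot \frac{1}{25680} = - \frac{42916}{33931} + \frac{\sqrt{55}}{25680}$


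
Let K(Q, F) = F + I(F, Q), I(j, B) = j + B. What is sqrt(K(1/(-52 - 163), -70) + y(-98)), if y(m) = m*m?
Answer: sqrt(437473185)/215 ≈ 97.283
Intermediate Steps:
I(j, B) = B + j
y(m) = m**2
K(Q, F) = Q + 2*F (K(Q, F) = F + (Q + F) = F + (F + Q) = Q + 2*F)
sqrt(K(1/(-52 - 163), -70) + y(-98)) = sqrt((1/(-52 - 163) + 2*(-70)) + (-98)**2) = sqrt((1/(-215) - 140) + 9604) = sqrt((-1/215 - 140) + 9604) = sqrt(-30101/215 + 9604) = sqrt(2034759/215) = sqrt(437473185)/215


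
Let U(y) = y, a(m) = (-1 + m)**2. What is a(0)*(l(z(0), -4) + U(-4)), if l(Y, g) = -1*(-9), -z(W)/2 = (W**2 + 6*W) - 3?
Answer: 5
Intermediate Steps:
z(W) = 6 - 12*W - 2*W**2 (z(W) = -2*((W**2 + 6*W) - 3) = -2*(-3 + W**2 + 6*W) = 6 - 12*W - 2*W**2)
l(Y, g) = 9
a(0)*(l(z(0), -4) + U(-4)) = (-1 + 0)**2*(9 - 4) = (-1)**2*5 = 1*5 = 5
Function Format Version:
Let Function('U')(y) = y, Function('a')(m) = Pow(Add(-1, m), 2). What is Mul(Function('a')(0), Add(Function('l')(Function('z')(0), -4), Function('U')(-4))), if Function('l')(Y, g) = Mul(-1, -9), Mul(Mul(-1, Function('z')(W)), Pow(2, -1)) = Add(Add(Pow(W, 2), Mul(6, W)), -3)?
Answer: 5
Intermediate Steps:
Function('z')(W) = Add(6, Mul(-12, W), Mul(-2, Pow(W, 2))) (Function('z')(W) = Mul(-2, Add(Add(Pow(W, 2), Mul(6, W)), -3)) = Mul(-2, Add(-3, Pow(W, 2), Mul(6, W))) = Add(6, Mul(-12, W), Mul(-2, Pow(W, 2))))
Function('l')(Y, g) = 9
Mul(Function('a')(0), Add(Function('l')(Function('z')(0), -4), Function('U')(-4))) = Mul(Pow(Add(-1, 0), 2), Add(9, -4)) = Mul(Pow(-1, 2), 5) = Mul(1, 5) = 5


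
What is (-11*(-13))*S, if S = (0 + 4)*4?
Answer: 2288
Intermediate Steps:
S = 16 (S = 4*4 = 16)
(-11*(-13))*S = -11*(-13)*16 = 143*16 = 2288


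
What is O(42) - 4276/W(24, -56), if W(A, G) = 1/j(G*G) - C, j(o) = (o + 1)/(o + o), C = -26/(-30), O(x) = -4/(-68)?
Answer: -3420468761/906083 ≈ -3775.0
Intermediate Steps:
O(x) = 1/17 (O(x) = -4*(-1/68) = 1/17)
C = 13/15 (C = -26*(-1/30) = 13/15 ≈ 0.86667)
j(o) = (1 + o)/(2*o) (j(o) = (1 + o)/((2*o)) = (1 + o)*(1/(2*o)) = (1 + o)/(2*o))
W(A, G) = -13/15 + 2*G**2/(1 + G**2) (W(A, G) = 1/((1 + G*G)/(2*((G*G)))) - 1*13/15 = 1/((1 + G**2)/(2*(G**2))) - 13/15 = 1/((1 + G**2)/(2*G**2)) - 13/15 = 2*G**2/(1 + G**2) - 13/15 = -13/15 + 2*G**2/(1 + G**2))
O(42) - 4276/W(24, -56) = 1/17 - 4276/((-13 + 17*(-56)**2)/(15*(1 + (-56)**2))) = 1/17 - 4276/((-13 + 17*3136)/(15*(1 + 3136))) = 1/17 - 4276/((1/15)*(-13 + 53312)/3137) = 1/17 - 4276/((1/15)*(1/3137)*53299) = 1/17 - 4276/53299/47055 = 1/17 - 4276*47055/53299 = 1/17 - 1*201207180/53299 = 1/17 - 201207180/53299 = -3420468761/906083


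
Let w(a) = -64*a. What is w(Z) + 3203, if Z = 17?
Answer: 2115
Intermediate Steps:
w(Z) + 3203 = -64*17 + 3203 = -1088 + 3203 = 2115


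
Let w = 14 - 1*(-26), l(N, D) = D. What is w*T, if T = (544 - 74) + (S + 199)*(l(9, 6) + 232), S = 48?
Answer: 2370240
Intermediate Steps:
w = 40 (w = 14 + 26 = 40)
T = 59256 (T = (544 - 74) + (48 + 199)*(6 + 232) = 470 + 247*238 = 470 + 58786 = 59256)
w*T = 40*59256 = 2370240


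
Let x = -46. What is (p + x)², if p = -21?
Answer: 4489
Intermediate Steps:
(p + x)² = (-21 - 46)² = (-67)² = 4489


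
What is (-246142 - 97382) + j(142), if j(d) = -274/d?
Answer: -24390341/71 ≈ -3.4353e+5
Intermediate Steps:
(-246142 - 97382) + j(142) = (-246142 - 97382) - 274/142 = -343524 - 274*1/142 = -343524 - 137/71 = -24390341/71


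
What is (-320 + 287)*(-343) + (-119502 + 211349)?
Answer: 103166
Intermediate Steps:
(-320 + 287)*(-343) + (-119502 + 211349) = -33*(-343) + 91847 = 11319 + 91847 = 103166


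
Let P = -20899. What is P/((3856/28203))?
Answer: -589414497/3856 ≈ -1.5286e+5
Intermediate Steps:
P/((3856/28203)) = -20899/(3856/28203) = -20899/(3856*(1/28203)) = -20899/3856/28203 = -20899*28203/3856 = -589414497/3856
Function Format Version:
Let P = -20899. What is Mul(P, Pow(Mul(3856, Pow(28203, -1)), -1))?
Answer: Rational(-589414497, 3856) ≈ -1.5286e+5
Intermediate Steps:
Mul(P, Pow(Mul(3856, Pow(28203, -1)), -1)) = Mul(-20899, Pow(Mul(3856, Pow(28203, -1)), -1)) = Mul(-20899, Pow(Mul(3856, Rational(1, 28203)), -1)) = Mul(-20899, Pow(Rational(3856, 28203), -1)) = Mul(-20899, Rational(28203, 3856)) = Rational(-589414497, 3856)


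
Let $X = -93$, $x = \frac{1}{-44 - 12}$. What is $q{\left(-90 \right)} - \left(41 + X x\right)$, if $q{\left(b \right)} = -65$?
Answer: $- \frac{6029}{56} \approx -107.66$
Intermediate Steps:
$x = - \frac{1}{56}$ ($x = \frac{1}{-56} = - \frac{1}{56} \approx -0.017857$)
$q{\left(-90 \right)} - \left(41 + X x\right) = -65 - \left(41 - - \frac{93}{56}\right) = -65 - \left(41 + \frac{93}{56}\right) = -65 - \frac{2389}{56} = - \frac{6029}{56}$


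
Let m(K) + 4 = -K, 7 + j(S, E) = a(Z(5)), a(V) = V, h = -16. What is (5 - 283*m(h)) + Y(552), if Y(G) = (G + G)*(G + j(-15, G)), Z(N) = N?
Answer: 603809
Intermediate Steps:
j(S, E) = -2 (j(S, E) = -7 + 5 = -2)
m(K) = -4 - K
Y(G) = 2*G*(-2 + G) (Y(G) = (G + G)*(G - 2) = (2*G)*(-2 + G) = 2*G*(-2 + G))
(5 - 283*m(h)) + Y(552) = (5 - 283*(-4 - 1*(-16))) + 2*552*(-2 + 552) = (5 - 283*(-4 + 16)) + 2*552*550 = (5 - 283*12) + 607200 = (5 - 3396) + 607200 = -3391 + 607200 = 603809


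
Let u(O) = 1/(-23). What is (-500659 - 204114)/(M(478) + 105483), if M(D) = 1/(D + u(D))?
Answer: -7747569589/1159574642 ≈ -6.6814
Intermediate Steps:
u(O) = -1/23
M(D) = 1/(-1/23 + D) (M(D) = 1/(D - 1/23) = 1/(-1/23 + D))
(-500659 - 204114)/(M(478) + 105483) = (-500659 - 204114)/(23/(-1 + 23*478) + 105483) = -704773/(23/(-1 + 10994) + 105483) = -704773/(23/10993 + 105483) = -704773/1159574642/10993 = -704773*10993/1159574642 = -7747569589/1159574642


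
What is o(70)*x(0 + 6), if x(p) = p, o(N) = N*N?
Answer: 29400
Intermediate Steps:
o(N) = N**2
o(70)*x(0 + 6) = 70**2*(0 + 6) = 4900*6 = 29400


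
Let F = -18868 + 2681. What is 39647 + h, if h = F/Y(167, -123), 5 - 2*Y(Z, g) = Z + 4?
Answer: 3306888/83 ≈ 39842.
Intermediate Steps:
Y(Z, g) = 1/2 - Z/2 (Y(Z, g) = 5/2 - (Z + 4)/2 = 5/2 - (4 + Z)/2 = 5/2 + (-2 - Z/2) = 1/2 - Z/2)
F = -16187
h = 16187/83 (h = -16187/(1/2 - 1/2*167) = -16187/(1/2 - 167/2) = -16187/(-83) = -16187*(-1/83) = 16187/83 ≈ 195.02)
39647 + h = 39647 + 16187/83 = 3306888/83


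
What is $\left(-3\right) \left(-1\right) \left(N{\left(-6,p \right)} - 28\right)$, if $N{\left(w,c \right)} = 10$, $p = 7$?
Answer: $-54$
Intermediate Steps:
$\left(-3\right) \left(-1\right) \left(N{\left(-6,p \right)} - 28\right) = \left(-3\right) \left(-1\right) \left(10 - 28\right) = 3 \left(-18\right) = -54$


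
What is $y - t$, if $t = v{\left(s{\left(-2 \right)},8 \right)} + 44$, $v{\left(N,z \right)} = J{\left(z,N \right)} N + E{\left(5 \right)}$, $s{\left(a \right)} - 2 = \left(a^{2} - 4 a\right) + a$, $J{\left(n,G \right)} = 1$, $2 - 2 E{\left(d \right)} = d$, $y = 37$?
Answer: $- \frac{35}{2} \approx -17.5$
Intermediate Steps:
$E{\left(d \right)} = 1 - \frac{d}{2}$
$s{\left(a \right)} = 2 + a^{2} - 3 a$ ($s{\left(a \right)} = 2 + \left(\left(a^{2} - 4 a\right) + a\right) = 2 + \left(a^{2} - 3 a\right) = 2 + a^{2} - 3 a$)
$v{\left(N,z \right)} = - \frac{3}{2} + N$ ($v{\left(N,z \right)} = 1 N + \left(1 - \frac{5}{2}\right) = N + \left(1 - \frac{5}{2}\right) = N - \frac{3}{2} = - \frac{3}{2} + N$)
$t = \frac{109}{2}$ ($t = \left(- \frac{3}{2} + \left(2 + \left(-2\right)^{2} - -6\right)\right) + 44 = \left(- \frac{3}{2} + \left(2 + 4 + 6\right)\right) + 44 = \left(- \frac{3}{2} + 12\right) + 44 = \frac{21}{2} + 44 = \frac{109}{2} \approx 54.5$)
$y - t = 37 - \frac{109}{2} = - \frac{35}{2}$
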